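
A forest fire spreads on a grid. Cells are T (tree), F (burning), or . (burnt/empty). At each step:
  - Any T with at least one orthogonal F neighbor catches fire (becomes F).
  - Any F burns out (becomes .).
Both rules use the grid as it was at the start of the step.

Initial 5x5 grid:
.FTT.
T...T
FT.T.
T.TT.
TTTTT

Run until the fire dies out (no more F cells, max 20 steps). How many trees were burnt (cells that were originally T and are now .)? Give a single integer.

Answer: 13

Derivation:
Step 1: +4 fires, +2 burnt (F count now 4)
Step 2: +2 fires, +4 burnt (F count now 2)
Step 3: +1 fires, +2 burnt (F count now 1)
Step 4: +1 fires, +1 burnt (F count now 1)
Step 5: +2 fires, +1 burnt (F count now 2)
Step 6: +2 fires, +2 burnt (F count now 2)
Step 7: +1 fires, +2 burnt (F count now 1)
Step 8: +0 fires, +1 burnt (F count now 0)
Fire out after step 8
Initially T: 14, now '.': 24
Total burnt (originally-T cells now '.'): 13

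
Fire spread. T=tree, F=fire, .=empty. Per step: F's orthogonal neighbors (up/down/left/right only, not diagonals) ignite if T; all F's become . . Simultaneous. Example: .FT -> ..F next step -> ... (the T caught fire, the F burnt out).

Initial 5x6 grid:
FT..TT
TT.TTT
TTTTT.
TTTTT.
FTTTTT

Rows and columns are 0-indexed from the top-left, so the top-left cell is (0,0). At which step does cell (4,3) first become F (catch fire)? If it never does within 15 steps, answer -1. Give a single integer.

Step 1: cell (4,3)='T' (+4 fires, +2 burnt)
Step 2: cell (4,3)='T' (+4 fires, +4 burnt)
Step 3: cell (4,3)='F' (+3 fires, +4 burnt)
  -> target ignites at step 3
Step 4: cell (4,3)='.' (+3 fires, +3 burnt)
Step 5: cell (4,3)='.' (+3 fires, +3 burnt)
Step 6: cell (4,3)='.' (+2 fires, +3 burnt)
Step 7: cell (4,3)='.' (+1 fires, +2 burnt)
Step 8: cell (4,3)='.' (+2 fires, +1 burnt)
Step 9: cell (4,3)='.' (+1 fires, +2 burnt)
Step 10: cell (4,3)='.' (+0 fires, +1 burnt)
  fire out at step 10

3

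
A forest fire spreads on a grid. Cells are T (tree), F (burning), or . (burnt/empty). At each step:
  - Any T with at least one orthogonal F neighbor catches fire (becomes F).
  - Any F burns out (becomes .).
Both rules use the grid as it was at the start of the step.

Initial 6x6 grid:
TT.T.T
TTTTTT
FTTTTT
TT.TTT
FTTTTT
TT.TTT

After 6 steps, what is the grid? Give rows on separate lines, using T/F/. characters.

Step 1: 5 trees catch fire, 2 burn out
  TT.T.T
  FTTTTT
  .FTTTT
  FT.TTT
  .FTTTT
  FT.TTT
Step 2: 6 trees catch fire, 5 burn out
  FT.T.T
  .FTTTT
  ..FTTT
  .F.TTT
  ..FTTT
  .F.TTT
Step 3: 4 trees catch fire, 6 burn out
  .F.T.T
  ..FTTT
  ...FTT
  ...TTT
  ...FTT
  ...TTT
Step 4: 5 trees catch fire, 4 burn out
  ...T.T
  ...FTT
  ....FT
  ...FTT
  ....FT
  ...FTT
Step 5: 6 trees catch fire, 5 burn out
  ...F.T
  ....FT
  .....F
  ....FT
  .....F
  ....FT
Step 6: 3 trees catch fire, 6 burn out
  .....T
  .....F
  ......
  .....F
  ......
  .....F

.....T
.....F
......
.....F
......
.....F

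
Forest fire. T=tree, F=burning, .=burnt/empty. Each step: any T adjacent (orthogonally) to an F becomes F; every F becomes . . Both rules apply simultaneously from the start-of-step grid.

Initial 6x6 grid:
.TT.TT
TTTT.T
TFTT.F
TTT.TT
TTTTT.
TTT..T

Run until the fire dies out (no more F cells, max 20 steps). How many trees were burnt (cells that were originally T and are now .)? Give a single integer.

Answer: 25

Derivation:
Step 1: +6 fires, +2 burnt (F count now 6)
Step 2: +9 fires, +6 burnt (F count now 9)
Step 3: +7 fires, +9 burnt (F count now 7)
Step 4: +3 fires, +7 burnt (F count now 3)
Step 5: +0 fires, +3 burnt (F count now 0)
Fire out after step 5
Initially T: 26, now '.': 35
Total burnt (originally-T cells now '.'): 25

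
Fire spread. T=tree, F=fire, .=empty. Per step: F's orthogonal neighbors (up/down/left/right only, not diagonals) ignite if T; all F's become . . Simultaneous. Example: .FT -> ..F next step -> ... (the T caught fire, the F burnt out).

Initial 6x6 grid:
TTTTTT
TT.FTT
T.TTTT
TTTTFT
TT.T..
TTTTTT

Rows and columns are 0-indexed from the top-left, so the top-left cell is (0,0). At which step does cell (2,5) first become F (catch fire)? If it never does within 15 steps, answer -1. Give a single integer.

Step 1: cell (2,5)='T' (+6 fires, +2 burnt)
Step 2: cell (2,5)='F' (+7 fires, +6 burnt)
  -> target ignites at step 2
Step 3: cell (2,5)='.' (+4 fires, +7 burnt)
Step 4: cell (2,5)='.' (+6 fires, +4 burnt)
Step 5: cell (2,5)='.' (+5 fires, +6 burnt)
Step 6: cell (2,5)='.' (+1 fires, +5 burnt)
Step 7: cell (2,5)='.' (+0 fires, +1 burnt)
  fire out at step 7

2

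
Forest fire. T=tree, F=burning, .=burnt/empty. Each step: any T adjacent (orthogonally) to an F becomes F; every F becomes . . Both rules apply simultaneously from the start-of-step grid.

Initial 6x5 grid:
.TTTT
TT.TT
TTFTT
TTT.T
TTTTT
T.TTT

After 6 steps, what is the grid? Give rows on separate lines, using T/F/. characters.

Step 1: 3 trees catch fire, 1 burn out
  .TTTT
  TT.TT
  TF.FT
  TTF.T
  TTTTT
  T.TTT
Step 2: 6 trees catch fire, 3 burn out
  .TTTT
  TF.FT
  F...F
  TF..T
  TTFTT
  T.TTT
Step 3: 9 trees catch fire, 6 burn out
  .FTFT
  F...F
  .....
  F...F
  TF.FT
  T.FTT
Step 4: 5 trees catch fire, 9 burn out
  ..F.F
  .....
  .....
  .....
  F...F
  T..FT
Step 5: 2 trees catch fire, 5 burn out
  .....
  .....
  .....
  .....
  .....
  F...F
Step 6: 0 trees catch fire, 2 burn out
  .....
  .....
  .....
  .....
  .....
  .....

.....
.....
.....
.....
.....
.....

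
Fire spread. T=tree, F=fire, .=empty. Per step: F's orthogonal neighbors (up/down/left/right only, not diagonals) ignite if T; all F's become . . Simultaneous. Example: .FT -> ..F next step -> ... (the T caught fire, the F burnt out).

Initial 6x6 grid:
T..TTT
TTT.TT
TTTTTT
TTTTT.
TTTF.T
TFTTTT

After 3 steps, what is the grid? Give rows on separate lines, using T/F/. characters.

Step 1: 6 trees catch fire, 2 burn out
  T..TTT
  TTT.TT
  TTTTTT
  TTTFT.
  TFF..T
  F.FFTT
Step 2: 6 trees catch fire, 6 burn out
  T..TTT
  TTT.TT
  TTTFTT
  TFF.F.
  F....T
  ....FT
Step 3: 5 trees catch fire, 6 burn out
  T..TTT
  TTT.TT
  TFF.FT
  F.....
  .....T
  .....F

T..TTT
TTT.TT
TFF.FT
F.....
.....T
.....F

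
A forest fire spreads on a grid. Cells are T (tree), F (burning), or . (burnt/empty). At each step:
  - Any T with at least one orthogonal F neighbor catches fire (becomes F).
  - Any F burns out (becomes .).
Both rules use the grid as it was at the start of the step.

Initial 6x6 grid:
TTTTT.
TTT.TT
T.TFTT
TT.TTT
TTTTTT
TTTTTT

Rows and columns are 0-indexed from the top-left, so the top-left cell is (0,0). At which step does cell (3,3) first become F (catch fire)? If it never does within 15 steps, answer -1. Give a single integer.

Step 1: cell (3,3)='F' (+3 fires, +1 burnt)
  -> target ignites at step 1
Step 2: cell (3,3)='.' (+5 fires, +3 burnt)
Step 3: cell (3,3)='.' (+8 fires, +5 burnt)
Step 4: cell (3,3)='.' (+7 fires, +8 burnt)
Step 5: cell (3,3)='.' (+6 fires, +7 burnt)
Step 6: cell (3,3)='.' (+2 fires, +6 burnt)
Step 7: cell (3,3)='.' (+0 fires, +2 burnt)
  fire out at step 7

1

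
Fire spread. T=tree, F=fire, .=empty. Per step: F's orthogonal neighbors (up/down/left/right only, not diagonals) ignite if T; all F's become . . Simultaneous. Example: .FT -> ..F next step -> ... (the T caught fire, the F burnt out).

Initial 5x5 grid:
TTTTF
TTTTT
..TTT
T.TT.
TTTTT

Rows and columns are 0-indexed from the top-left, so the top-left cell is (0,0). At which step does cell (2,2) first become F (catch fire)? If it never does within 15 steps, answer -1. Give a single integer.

Step 1: cell (2,2)='T' (+2 fires, +1 burnt)
Step 2: cell (2,2)='T' (+3 fires, +2 burnt)
Step 3: cell (2,2)='T' (+3 fires, +3 burnt)
Step 4: cell (2,2)='F' (+4 fires, +3 burnt)
  -> target ignites at step 4
Step 5: cell (2,2)='.' (+3 fires, +4 burnt)
Step 6: cell (2,2)='.' (+2 fires, +3 burnt)
Step 7: cell (2,2)='.' (+1 fires, +2 burnt)
Step 8: cell (2,2)='.' (+1 fires, +1 burnt)
Step 9: cell (2,2)='.' (+1 fires, +1 burnt)
Step 10: cell (2,2)='.' (+0 fires, +1 burnt)
  fire out at step 10

4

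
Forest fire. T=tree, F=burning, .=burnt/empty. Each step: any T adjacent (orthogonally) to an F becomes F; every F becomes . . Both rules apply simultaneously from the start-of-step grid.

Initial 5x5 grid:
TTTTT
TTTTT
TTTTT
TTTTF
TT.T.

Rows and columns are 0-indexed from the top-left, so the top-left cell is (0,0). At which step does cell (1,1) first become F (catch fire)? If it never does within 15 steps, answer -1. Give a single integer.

Step 1: cell (1,1)='T' (+2 fires, +1 burnt)
Step 2: cell (1,1)='T' (+4 fires, +2 burnt)
Step 3: cell (1,1)='T' (+4 fires, +4 burnt)
Step 4: cell (1,1)='T' (+5 fires, +4 burnt)
Step 5: cell (1,1)='F' (+4 fires, +5 burnt)
  -> target ignites at step 5
Step 6: cell (1,1)='.' (+2 fires, +4 burnt)
Step 7: cell (1,1)='.' (+1 fires, +2 burnt)
Step 8: cell (1,1)='.' (+0 fires, +1 burnt)
  fire out at step 8

5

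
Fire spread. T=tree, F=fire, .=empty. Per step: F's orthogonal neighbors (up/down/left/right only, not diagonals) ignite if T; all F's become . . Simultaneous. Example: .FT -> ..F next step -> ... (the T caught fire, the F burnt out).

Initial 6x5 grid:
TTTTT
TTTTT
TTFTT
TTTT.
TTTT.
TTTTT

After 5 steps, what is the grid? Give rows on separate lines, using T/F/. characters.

Step 1: 4 trees catch fire, 1 burn out
  TTTTT
  TTFTT
  TF.FT
  TTFT.
  TTTT.
  TTTTT
Step 2: 8 trees catch fire, 4 burn out
  TTFTT
  TF.FT
  F...F
  TF.F.
  TTFT.
  TTTTT
Step 3: 8 trees catch fire, 8 burn out
  TF.FT
  F...F
  .....
  F....
  TF.F.
  TTFTT
Step 4: 5 trees catch fire, 8 burn out
  F...F
  .....
  .....
  .....
  F....
  TF.FT
Step 5: 2 trees catch fire, 5 burn out
  .....
  .....
  .....
  .....
  .....
  F...F

.....
.....
.....
.....
.....
F...F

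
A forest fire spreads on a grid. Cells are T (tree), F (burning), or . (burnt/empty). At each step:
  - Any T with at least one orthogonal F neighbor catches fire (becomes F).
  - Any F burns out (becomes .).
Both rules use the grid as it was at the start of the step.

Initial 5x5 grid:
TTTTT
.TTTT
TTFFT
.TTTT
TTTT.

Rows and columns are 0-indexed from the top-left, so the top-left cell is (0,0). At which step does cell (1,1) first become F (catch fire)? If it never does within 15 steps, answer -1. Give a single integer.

Step 1: cell (1,1)='T' (+6 fires, +2 burnt)
Step 2: cell (1,1)='F' (+9 fires, +6 burnt)
  -> target ignites at step 2
Step 3: cell (1,1)='.' (+3 fires, +9 burnt)
Step 4: cell (1,1)='.' (+2 fires, +3 burnt)
Step 5: cell (1,1)='.' (+0 fires, +2 burnt)
  fire out at step 5

2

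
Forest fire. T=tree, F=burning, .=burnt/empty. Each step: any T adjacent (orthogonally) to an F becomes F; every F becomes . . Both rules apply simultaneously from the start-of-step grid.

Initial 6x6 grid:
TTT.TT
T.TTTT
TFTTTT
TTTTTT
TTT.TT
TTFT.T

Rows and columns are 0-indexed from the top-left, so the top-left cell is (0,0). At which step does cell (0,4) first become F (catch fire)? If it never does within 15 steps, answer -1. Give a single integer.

Step 1: cell (0,4)='T' (+6 fires, +2 burnt)
Step 2: cell (0,4)='T' (+7 fires, +6 burnt)
Step 3: cell (0,4)='T' (+6 fires, +7 burnt)
Step 4: cell (0,4)='T' (+4 fires, +6 burnt)
Step 5: cell (0,4)='F' (+4 fires, +4 burnt)
  -> target ignites at step 5
Step 6: cell (0,4)='.' (+2 fires, +4 burnt)
Step 7: cell (0,4)='.' (+1 fires, +2 burnt)
Step 8: cell (0,4)='.' (+0 fires, +1 burnt)
  fire out at step 8

5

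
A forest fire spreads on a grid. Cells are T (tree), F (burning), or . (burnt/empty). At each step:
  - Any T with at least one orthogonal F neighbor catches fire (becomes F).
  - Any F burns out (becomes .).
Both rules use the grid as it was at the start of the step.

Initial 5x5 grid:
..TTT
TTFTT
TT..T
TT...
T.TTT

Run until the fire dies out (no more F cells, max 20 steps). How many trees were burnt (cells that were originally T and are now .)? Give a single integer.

Step 1: +3 fires, +1 burnt (F count now 3)
Step 2: +4 fires, +3 burnt (F count now 4)
Step 3: +4 fires, +4 burnt (F count now 4)
Step 4: +1 fires, +4 burnt (F count now 1)
Step 5: +1 fires, +1 burnt (F count now 1)
Step 6: +0 fires, +1 burnt (F count now 0)
Fire out after step 6
Initially T: 16, now '.': 22
Total burnt (originally-T cells now '.'): 13

Answer: 13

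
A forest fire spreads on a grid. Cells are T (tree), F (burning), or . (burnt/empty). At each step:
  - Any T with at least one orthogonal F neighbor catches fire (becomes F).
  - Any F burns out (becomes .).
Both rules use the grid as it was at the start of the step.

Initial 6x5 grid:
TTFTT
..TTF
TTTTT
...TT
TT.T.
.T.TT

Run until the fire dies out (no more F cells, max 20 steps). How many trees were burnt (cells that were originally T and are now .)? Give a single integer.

Step 1: +6 fires, +2 burnt (F count now 6)
Step 2: +4 fires, +6 burnt (F count now 4)
Step 3: +2 fires, +4 burnt (F count now 2)
Step 4: +2 fires, +2 burnt (F count now 2)
Step 5: +1 fires, +2 burnt (F count now 1)
Step 6: +1 fires, +1 burnt (F count now 1)
Step 7: +0 fires, +1 burnt (F count now 0)
Fire out after step 7
Initially T: 19, now '.': 27
Total burnt (originally-T cells now '.'): 16

Answer: 16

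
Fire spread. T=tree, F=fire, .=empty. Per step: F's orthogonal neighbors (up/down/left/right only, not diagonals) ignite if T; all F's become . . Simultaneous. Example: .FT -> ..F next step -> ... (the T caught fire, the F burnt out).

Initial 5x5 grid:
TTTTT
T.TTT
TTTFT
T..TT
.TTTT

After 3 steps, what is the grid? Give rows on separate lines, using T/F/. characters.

Step 1: 4 trees catch fire, 1 burn out
  TTTTT
  T.TFT
  TTF.F
  T..FT
  .TTTT
Step 2: 6 trees catch fire, 4 burn out
  TTTFT
  T.F.F
  TF...
  T...F
  .TTFT
Step 3: 5 trees catch fire, 6 burn out
  TTF.F
  T....
  F....
  T....
  .TF.F

TTF.F
T....
F....
T....
.TF.F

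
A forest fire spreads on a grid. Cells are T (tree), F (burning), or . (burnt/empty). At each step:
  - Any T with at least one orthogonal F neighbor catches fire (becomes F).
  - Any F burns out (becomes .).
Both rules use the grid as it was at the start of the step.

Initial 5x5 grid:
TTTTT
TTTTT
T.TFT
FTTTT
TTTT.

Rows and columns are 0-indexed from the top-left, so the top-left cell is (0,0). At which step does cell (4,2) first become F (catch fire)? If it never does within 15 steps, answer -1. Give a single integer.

Step 1: cell (4,2)='T' (+7 fires, +2 burnt)
Step 2: cell (4,2)='T' (+8 fires, +7 burnt)
Step 3: cell (4,2)='F' (+5 fires, +8 burnt)
  -> target ignites at step 3
Step 4: cell (4,2)='.' (+1 fires, +5 burnt)
Step 5: cell (4,2)='.' (+0 fires, +1 burnt)
  fire out at step 5

3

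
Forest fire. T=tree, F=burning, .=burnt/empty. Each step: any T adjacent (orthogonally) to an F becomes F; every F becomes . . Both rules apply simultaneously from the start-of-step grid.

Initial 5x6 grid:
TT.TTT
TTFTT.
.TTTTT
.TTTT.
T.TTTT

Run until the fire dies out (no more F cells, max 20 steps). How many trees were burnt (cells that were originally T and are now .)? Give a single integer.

Step 1: +3 fires, +1 burnt (F count now 3)
Step 2: +7 fires, +3 burnt (F count now 7)
Step 3: +6 fires, +7 burnt (F count now 6)
Step 4: +4 fires, +6 burnt (F count now 4)
Step 5: +1 fires, +4 burnt (F count now 1)
Step 6: +1 fires, +1 burnt (F count now 1)
Step 7: +0 fires, +1 burnt (F count now 0)
Fire out after step 7
Initially T: 23, now '.': 29
Total burnt (originally-T cells now '.'): 22

Answer: 22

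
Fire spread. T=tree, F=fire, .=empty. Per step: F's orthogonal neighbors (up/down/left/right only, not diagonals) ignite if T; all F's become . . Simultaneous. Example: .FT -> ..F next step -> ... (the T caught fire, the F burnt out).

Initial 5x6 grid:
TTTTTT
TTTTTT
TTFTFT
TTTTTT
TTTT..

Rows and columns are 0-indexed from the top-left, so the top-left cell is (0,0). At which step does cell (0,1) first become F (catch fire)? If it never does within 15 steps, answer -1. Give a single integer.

Step 1: cell (0,1)='T' (+7 fires, +2 burnt)
Step 2: cell (0,1)='T' (+10 fires, +7 burnt)
Step 3: cell (0,1)='F' (+7 fires, +10 burnt)
  -> target ignites at step 3
Step 4: cell (0,1)='.' (+2 fires, +7 burnt)
Step 5: cell (0,1)='.' (+0 fires, +2 burnt)
  fire out at step 5

3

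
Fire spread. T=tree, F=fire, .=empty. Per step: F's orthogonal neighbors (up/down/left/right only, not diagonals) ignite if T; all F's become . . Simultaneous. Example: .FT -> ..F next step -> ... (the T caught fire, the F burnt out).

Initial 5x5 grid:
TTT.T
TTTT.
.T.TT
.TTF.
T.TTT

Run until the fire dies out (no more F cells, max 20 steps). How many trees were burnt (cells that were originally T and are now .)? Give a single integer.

Step 1: +3 fires, +1 burnt (F count now 3)
Step 2: +5 fires, +3 burnt (F count now 5)
Step 3: +2 fires, +5 burnt (F count now 2)
Step 4: +2 fires, +2 burnt (F count now 2)
Step 5: +2 fires, +2 burnt (F count now 2)
Step 6: +1 fires, +2 burnt (F count now 1)
Step 7: +0 fires, +1 burnt (F count now 0)
Fire out after step 7
Initially T: 17, now '.': 23
Total burnt (originally-T cells now '.'): 15

Answer: 15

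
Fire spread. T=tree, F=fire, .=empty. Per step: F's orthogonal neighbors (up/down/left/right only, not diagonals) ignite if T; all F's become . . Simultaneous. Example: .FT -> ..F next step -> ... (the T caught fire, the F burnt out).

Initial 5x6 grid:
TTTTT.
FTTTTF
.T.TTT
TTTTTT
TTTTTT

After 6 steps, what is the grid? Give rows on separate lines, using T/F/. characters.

Step 1: 4 trees catch fire, 2 burn out
  FTTTT.
  .FTTF.
  .T.TTF
  TTTTTT
  TTTTTT
Step 2: 7 trees catch fire, 4 burn out
  .FTTF.
  ..FF..
  .F.TF.
  TTTTTF
  TTTTTT
Step 3: 6 trees catch fire, 7 burn out
  ..FF..
  ......
  ...F..
  TFTTF.
  TTTTTF
Step 4: 5 trees catch fire, 6 burn out
  ......
  ......
  ......
  F.FF..
  TFTTF.
Step 5: 3 trees catch fire, 5 burn out
  ......
  ......
  ......
  ......
  F.FF..
Step 6: 0 trees catch fire, 3 burn out
  ......
  ......
  ......
  ......
  ......

......
......
......
......
......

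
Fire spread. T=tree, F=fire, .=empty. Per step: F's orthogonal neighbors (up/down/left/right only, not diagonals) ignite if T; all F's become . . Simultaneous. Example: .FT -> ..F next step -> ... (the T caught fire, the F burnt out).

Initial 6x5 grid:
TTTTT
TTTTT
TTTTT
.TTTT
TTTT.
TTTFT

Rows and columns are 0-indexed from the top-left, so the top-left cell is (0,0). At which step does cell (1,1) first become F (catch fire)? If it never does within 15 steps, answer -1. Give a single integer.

Step 1: cell (1,1)='T' (+3 fires, +1 burnt)
Step 2: cell (1,1)='T' (+3 fires, +3 burnt)
Step 3: cell (1,1)='T' (+5 fires, +3 burnt)
Step 4: cell (1,1)='T' (+5 fires, +5 burnt)
Step 5: cell (1,1)='T' (+4 fires, +5 burnt)
Step 6: cell (1,1)='F' (+4 fires, +4 burnt)
  -> target ignites at step 6
Step 7: cell (1,1)='.' (+2 fires, +4 burnt)
Step 8: cell (1,1)='.' (+1 fires, +2 burnt)
Step 9: cell (1,1)='.' (+0 fires, +1 burnt)
  fire out at step 9

6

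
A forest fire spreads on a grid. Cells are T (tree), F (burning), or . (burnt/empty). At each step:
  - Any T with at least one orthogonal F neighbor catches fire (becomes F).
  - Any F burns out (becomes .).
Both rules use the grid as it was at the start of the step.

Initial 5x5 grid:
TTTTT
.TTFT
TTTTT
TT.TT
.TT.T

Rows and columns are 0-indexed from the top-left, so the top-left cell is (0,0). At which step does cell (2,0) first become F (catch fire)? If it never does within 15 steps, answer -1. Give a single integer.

Step 1: cell (2,0)='T' (+4 fires, +1 burnt)
Step 2: cell (2,0)='T' (+6 fires, +4 burnt)
Step 3: cell (2,0)='T' (+3 fires, +6 burnt)
Step 4: cell (2,0)='F' (+4 fires, +3 burnt)
  -> target ignites at step 4
Step 5: cell (2,0)='.' (+2 fires, +4 burnt)
Step 6: cell (2,0)='.' (+1 fires, +2 burnt)
Step 7: cell (2,0)='.' (+0 fires, +1 burnt)
  fire out at step 7

4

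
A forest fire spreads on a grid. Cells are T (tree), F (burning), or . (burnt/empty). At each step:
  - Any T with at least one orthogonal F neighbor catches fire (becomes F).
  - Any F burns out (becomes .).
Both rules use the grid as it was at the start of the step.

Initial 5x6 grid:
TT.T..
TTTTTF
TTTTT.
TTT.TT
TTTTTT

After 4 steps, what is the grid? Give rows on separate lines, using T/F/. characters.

Step 1: 1 trees catch fire, 1 burn out
  TT.T..
  TTTTF.
  TTTTT.
  TTT.TT
  TTTTTT
Step 2: 2 trees catch fire, 1 burn out
  TT.T..
  TTTF..
  TTTTF.
  TTT.TT
  TTTTTT
Step 3: 4 trees catch fire, 2 burn out
  TT.F..
  TTF...
  TTTF..
  TTT.FT
  TTTTTT
Step 4: 4 trees catch fire, 4 burn out
  TT....
  TF....
  TTF...
  TTT..F
  TTTTFT

TT....
TF....
TTF...
TTT..F
TTTTFT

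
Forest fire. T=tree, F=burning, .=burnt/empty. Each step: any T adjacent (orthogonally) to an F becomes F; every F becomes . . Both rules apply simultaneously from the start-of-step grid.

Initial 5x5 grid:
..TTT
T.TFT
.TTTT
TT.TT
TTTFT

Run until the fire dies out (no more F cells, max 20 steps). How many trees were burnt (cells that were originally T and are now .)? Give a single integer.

Answer: 17

Derivation:
Step 1: +7 fires, +2 burnt (F count now 7)
Step 2: +6 fires, +7 burnt (F count now 6)
Step 3: +3 fires, +6 burnt (F count now 3)
Step 4: +1 fires, +3 burnt (F count now 1)
Step 5: +0 fires, +1 burnt (F count now 0)
Fire out after step 5
Initially T: 18, now '.': 24
Total burnt (originally-T cells now '.'): 17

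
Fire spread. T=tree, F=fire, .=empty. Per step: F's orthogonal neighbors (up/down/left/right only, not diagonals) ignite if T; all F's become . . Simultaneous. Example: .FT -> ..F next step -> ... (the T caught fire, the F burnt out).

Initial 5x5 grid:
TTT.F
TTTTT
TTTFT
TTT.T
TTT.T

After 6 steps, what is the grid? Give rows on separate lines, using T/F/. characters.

Step 1: 4 trees catch fire, 2 burn out
  TTT..
  TTTFF
  TTF.F
  TTT.T
  TTT.T
Step 2: 4 trees catch fire, 4 burn out
  TTT..
  TTF..
  TF...
  TTF.F
  TTT.T
Step 3: 6 trees catch fire, 4 burn out
  TTF..
  TF...
  F....
  TF...
  TTF.F
Step 4: 4 trees catch fire, 6 burn out
  TF...
  F....
  .....
  F....
  TF...
Step 5: 2 trees catch fire, 4 burn out
  F....
  .....
  .....
  .....
  F....
Step 6: 0 trees catch fire, 2 burn out
  .....
  .....
  .....
  .....
  .....

.....
.....
.....
.....
.....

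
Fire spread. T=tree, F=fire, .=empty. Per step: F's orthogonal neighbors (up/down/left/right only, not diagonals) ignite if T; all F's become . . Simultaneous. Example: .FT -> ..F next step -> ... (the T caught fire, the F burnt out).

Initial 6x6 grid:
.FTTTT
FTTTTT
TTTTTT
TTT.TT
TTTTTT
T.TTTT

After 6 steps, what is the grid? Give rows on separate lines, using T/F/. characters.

Step 1: 3 trees catch fire, 2 burn out
  ..FTTT
  .FTTTT
  FTTTTT
  TTT.TT
  TTTTTT
  T.TTTT
Step 2: 4 trees catch fire, 3 burn out
  ...FTT
  ..FTTT
  .FTTTT
  FTT.TT
  TTTTTT
  T.TTTT
Step 3: 5 trees catch fire, 4 burn out
  ....FT
  ...FTT
  ..FTTT
  .FT.TT
  FTTTTT
  T.TTTT
Step 4: 6 trees catch fire, 5 burn out
  .....F
  ....FT
  ...FTT
  ..F.TT
  .FTTTT
  F.TTTT
Step 5: 3 trees catch fire, 6 burn out
  ......
  .....F
  ....FT
  ....TT
  ..FTTT
  ..TTTT
Step 6: 4 trees catch fire, 3 burn out
  ......
  ......
  .....F
  ....FT
  ...FTT
  ..FTTT

......
......
.....F
....FT
...FTT
..FTTT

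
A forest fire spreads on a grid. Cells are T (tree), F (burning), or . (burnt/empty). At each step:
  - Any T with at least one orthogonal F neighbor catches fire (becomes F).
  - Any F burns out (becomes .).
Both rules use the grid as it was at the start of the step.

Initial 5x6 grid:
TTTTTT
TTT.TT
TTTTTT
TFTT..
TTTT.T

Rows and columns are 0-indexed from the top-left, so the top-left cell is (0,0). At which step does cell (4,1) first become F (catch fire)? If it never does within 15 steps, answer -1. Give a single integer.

Step 1: cell (4,1)='F' (+4 fires, +1 burnt)
  -> target ignites at step 1
Step 2: cell (4,1)='.' (+6 fires, +4 burnt)
Step 3: cell (4,1)='.' (+5 fires, +6 burnt)
Step 4: cell (4,1)='.' (+3 fires, +5 burnt)
Step 5: cell (4,1)='.' (+3 fires, +3 burnt)
Step 6: cell (4,1)='.' (+2 fires, +3 burnt)
Step 7: cell (4,1)='.' (+1 fires, +2 burnt)
Step 8: cell (4,1)='.' (+0 fires, +1 burnt)
  fire out at step 8

1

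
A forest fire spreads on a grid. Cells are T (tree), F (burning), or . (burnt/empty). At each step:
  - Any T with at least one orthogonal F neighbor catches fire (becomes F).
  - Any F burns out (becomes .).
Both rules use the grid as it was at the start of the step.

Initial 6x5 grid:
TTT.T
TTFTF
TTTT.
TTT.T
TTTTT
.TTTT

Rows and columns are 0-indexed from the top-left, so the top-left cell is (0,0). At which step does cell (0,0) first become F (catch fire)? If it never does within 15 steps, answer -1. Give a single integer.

Step 1: cell (0,0)='T' (+5 fires, +2 burnt)
Step 2: cell (0,0)='T' (+5 fires, +5 burnt)
Step 3: cell (0,0)='F' (+4 fires, +5 burnt)
  -> target ignites at step 3
Step 4: cell (0,0)='.' (+4 fires, +4 burnt)
Step 5: cell (0,0)='.' (+4 fires, +4 burnt)
Step 6: cell (0,0)='.' (+2 fires, +4 burnt)
Step 7: cell (0,0)='.' (+0 fires, +2 burnt)
  fire out at step 7

3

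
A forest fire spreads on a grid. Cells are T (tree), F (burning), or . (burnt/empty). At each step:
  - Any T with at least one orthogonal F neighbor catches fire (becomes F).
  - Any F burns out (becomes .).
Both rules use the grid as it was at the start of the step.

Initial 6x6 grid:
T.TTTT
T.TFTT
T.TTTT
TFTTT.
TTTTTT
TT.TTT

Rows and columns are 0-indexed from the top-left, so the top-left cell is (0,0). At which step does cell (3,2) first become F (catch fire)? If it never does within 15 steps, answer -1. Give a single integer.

Step 1: cell (3,2)='F' (+7 fires, +2 burnt)
  -> target ignites at step 1
Step 2: cell (3,2)='.' (+10 fires, +7 burnt)
Step 3: cell (3,2)='.' (+6 fires, +10 burnt)
Step 4: cell (3,2)='.' (+3 fires, +6 burnt)
Step 5: cell (3,2)='.' (+2 fires, +3 burnt)
Step 6: cell (3,2)='.' (+1 fires, +2 burnt)
Step 7: cell (3,2)='.' (+0 fires, +1 burnt)
  fire out at step 7

1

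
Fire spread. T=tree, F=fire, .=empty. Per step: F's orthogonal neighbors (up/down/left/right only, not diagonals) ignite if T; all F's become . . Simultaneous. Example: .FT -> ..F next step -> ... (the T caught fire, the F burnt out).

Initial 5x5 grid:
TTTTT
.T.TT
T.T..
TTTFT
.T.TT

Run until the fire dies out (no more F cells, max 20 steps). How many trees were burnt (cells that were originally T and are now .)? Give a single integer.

Step 1: +3 fires, +1 burnt (F count now 3)
Step 2: +3 fires, +3 burnt (F count now 3)
Step 3: +2 fires, +3 burnt (F count now 2)
Step 4: +1 fires, +2 burnt (F count now 1)
Step 5: +0 fires, +1 burnt (F count now 0)
Fire out after step 5
Initially T: 17, now '.': 17
Total burnt (originally-T cells now '.'): 9

Answer: 9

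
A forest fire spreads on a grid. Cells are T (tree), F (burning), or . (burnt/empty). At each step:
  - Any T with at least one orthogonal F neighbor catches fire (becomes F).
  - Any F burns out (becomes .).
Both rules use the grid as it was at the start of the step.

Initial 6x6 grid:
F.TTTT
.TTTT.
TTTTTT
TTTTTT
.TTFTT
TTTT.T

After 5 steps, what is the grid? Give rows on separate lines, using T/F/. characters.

Step 1: 4 trees catch fire, 2 burn out
  ..TTTT
  .TTTT.
  TTTTTT
  TTTFTT
  .TF.FT
  TTTF.T
Step 2: 6 trees catch fire, 4 burn out
  ..TTTT
  .TTTT.
  TTTFTT
  TTF.FT
  .F...F
  TTF..T
Step 3: 7 trees catch fire, 6 burn out
  ..TTTT
  .TTFT.
  TTF.FT
  TF...F
  ......
  TF...F
Step 4: 7 trees catch fire, 7 burn out
  ..TFTT
  .TF.F.
  TF...F
  F.....
  ......
  F.....
Step 5: 4 trees catch fire, 7 burn out
  ..F.FT
  .F....
  F.....
  ......
  ......
  ......

..F.FT
.F....
F.....
......
......
......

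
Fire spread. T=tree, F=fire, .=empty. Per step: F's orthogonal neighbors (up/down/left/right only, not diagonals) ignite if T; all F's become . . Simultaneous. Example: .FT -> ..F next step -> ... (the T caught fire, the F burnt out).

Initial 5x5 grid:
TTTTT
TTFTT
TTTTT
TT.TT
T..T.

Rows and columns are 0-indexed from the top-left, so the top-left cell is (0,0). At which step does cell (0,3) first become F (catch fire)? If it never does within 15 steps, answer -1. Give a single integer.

Step 1: cell (0,3)='T' (+4 fires, +1 burnt)
Step 2: cell (0,3)='F' (+6 fires, +4 burnt)
  -> target ignites at step 2
Step 3: cell (0,3)='.' (+6 fires, +6 burnt)
Step 4: cell (0,3)='.' (+3 fires, +6 burnt)
Step 5: cell (0,3)='.' (+1 fires, +3 burnt)
Step 6: cell (0,3)='.' (+0 fires, +1 burnt)
  fire out at step 6

2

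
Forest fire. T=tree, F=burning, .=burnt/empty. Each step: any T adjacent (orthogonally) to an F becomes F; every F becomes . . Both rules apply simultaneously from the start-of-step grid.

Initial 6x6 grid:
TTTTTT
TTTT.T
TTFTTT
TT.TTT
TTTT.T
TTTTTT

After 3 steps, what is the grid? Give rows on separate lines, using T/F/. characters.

Step 1: 3 trees catch fire, 1 burn out
  TTTTTT
  TTFT.T
  TF.FTT
  TT.TTT
  TTTT.T
  TTTTTT
Step 2: 7 trees catch fire, 3 burn out
  TTFTTT
  TF.F.T
  F...FT
  TF.FTT
  TTTT.T
  TTTTTT
Step 3: 8 trees catch fire, 7 burn out
  TF.FTT
  F....T
  .....F
  F...FT
  TFTF.T
  TTTTTT

TF.FTT
F....T
.....F
F...FT
TFTF.T
TTTTTT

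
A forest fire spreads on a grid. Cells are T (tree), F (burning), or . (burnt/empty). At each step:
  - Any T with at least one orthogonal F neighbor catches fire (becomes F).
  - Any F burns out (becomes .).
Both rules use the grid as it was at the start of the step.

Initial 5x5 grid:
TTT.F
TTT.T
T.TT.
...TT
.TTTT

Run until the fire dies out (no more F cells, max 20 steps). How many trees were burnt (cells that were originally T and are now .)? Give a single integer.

Step 1: +1 fires, +1 burnt (F count now 1)
Step 2: +0 fires, +1 burnt (F count now 0)
Fire out after step 2
Initially T: 16, now '.': 10
Total burnt (originally-T cells now '.'): 1

Answer: 1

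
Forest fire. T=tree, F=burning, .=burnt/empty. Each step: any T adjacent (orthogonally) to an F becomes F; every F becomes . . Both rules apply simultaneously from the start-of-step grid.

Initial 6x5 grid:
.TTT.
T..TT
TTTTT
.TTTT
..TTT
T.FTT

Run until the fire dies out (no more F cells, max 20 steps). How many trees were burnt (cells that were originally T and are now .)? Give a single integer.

Answer: 20

Derivation:
Step 1: +2 fires, +1 burnt (F count now 2)
Step 2: +3 fires, +2 burnt (F count now 3)
Step 3: +4 fires, +3 burnt (F count now 4)
Step 4: +3 fires, +4 burnt (F count now 3)
Step 5: +3 fires, +3 burnt (F count now 3)
Step 6: +3 fires, +3 burnt (F count now 3)
Step 7: +1 fires, +3 burnt (F count now 1)
Step 8: +1 fires, +1 burnt (F count now 1)
Step 9: +0 fires, +1 burnt (F count now 0)
Fire out after step 9
Initially T: 21, now '.': 29
Total burnt (originally-T cells now '.'): 20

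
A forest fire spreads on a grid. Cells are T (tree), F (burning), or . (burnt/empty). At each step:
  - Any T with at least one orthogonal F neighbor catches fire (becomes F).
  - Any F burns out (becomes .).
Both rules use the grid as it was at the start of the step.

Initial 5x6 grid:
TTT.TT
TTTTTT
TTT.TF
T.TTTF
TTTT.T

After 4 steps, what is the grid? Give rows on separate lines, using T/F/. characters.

Step 1: 4 trees catch fire, 2 burn out
  TTT.TT
  TTTTTF
  TTT.F.
  T.TTF.
  TTTT.F
Step 2: 3 trees catch fire, 4 burn out
  TTT.TF
  TTTTF.
  TTT...
  T.TF..
  TTTT..
Step 3: 4 trees catch fire, 3 burn out
  TTT.F.
  TTTF..
  TTT...
  T.F...
  TTTF..
Step 4: 3 trees catch fire, 4 burn out
  TTT...
  TTF...
  TTF...
  T.....
  TTF...

TTT...
TTF...
TTF...
T.....
TTF...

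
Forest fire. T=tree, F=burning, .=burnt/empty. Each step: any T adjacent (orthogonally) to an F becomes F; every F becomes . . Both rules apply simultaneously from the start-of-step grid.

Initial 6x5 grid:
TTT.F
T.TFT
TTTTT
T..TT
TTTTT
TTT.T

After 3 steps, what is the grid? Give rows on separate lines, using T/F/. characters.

Step 1: 3 trees catch fire, 2 burn out
  TTT..
  T.F.F
  TTTFT
  T..TT
  TTTTT
  TTT.T
Step 2: 4 trees catch fire, 3 burn out
  TTF..
  T....
  TTF.F
  T..FT
  TTTTT
  TTT.T
Step 3: 4 trees catch fire, 4 burn out
  TF...
  T....
  TF...
  T...F
  TTTFT
  TTT.T

TF...
T....
TF...
T...F
TTTFT
TTT.T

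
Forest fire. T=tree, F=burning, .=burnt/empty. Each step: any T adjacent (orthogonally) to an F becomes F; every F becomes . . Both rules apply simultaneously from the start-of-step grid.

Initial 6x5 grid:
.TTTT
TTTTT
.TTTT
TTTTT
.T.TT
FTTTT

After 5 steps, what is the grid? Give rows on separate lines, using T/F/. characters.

Step 1: 1 trees catch fire, 1 burn out
  .TTTT
  TTTTT
  .TTTT
  TTTTT
  .T.TT
  .FTTT
Step 2: 2 trees catch fire, 1 burn out
  .TTTT
  TTTTT
  .TTTT
  TTTTT
  .F.TT
  ..FTT
Step 3: 2 trees catch fire, 2 burn out
  .TTTT
  TTTTT
  .TTTT
  TFTTT
  ...TT
  ...FT
Step 4: 5 trees catch fire, 2 burn out
  .TTTT
  TTTTT
  .FTTT
  F.FTT
  ...FT
  ....F
Step 5: 4 trees catch fire, 5 burn out
  .TTTT
  TFTTT
  ..FTT
  ...FT
  ....F
  .....

.TTTT
TFTTT
..FTT
...FT
....F
.....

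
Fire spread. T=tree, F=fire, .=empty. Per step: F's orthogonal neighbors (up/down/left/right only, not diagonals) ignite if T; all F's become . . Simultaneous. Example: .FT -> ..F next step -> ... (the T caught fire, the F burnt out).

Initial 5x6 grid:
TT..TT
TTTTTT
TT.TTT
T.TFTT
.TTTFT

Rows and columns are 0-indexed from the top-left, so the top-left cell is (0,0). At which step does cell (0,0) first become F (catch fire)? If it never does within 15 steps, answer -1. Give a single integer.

Step 1: cell (0,0)='T' (+5 fires, +2 burnt)
Step 2: cell (0,0)='T' (+4 fires, +5 burnt)
Step 3: cell (0,0)='T' (+4 fires, +4 burnt)
Step 4: cell (0,0)='T' (+3 fires, +4 burnt)
Step 5: cell (0,0)='T' (+4 fires, +3 burnt)
Step 6: cell (0,0)='F' (+2 fires, +4 burnt)
  -> target ignites at step 6
Step 7: cell (0,0)='.' (+1 fires, +2 burnt)
Step 8: cell (0,0)='.' (+0 fires, +1 burnt)
  fire out at step 8

6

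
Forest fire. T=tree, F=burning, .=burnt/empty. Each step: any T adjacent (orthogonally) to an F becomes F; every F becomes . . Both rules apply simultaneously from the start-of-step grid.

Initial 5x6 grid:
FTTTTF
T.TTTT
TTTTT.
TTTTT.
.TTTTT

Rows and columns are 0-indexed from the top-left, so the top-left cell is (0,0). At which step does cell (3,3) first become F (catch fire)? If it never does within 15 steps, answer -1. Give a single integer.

Step 1: cell (3,3)='T' (+4 fires, +2 burnt)
Step 2: cell (3,3)='T' (+4 fires, +4 burnt)
Step 3: cell (3,3)='T' (+5 fires, +4 burnt)
Step 4: cell (3,3)='T' (+4 fires, +5 burnt)
Step 5: cell (3,3)='F' (+4 fires, +4 burnt)
  -> target ignites at step 5
Step 6: cell (3,3)='.' (+3 fires, +4 burnt)
Step 7: cell (3,3)='.' (+0 fires, +3 burnt)
  fire out at step 7

5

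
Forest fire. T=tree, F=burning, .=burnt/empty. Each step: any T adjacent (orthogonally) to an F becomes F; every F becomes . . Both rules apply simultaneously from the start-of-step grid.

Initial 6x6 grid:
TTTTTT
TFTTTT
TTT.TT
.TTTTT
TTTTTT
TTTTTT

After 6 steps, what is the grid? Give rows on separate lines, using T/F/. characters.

Step 1: 4 trees catch fire, 1 burn out
  TFTTTT
  F.FTTT
  TFT.TT
  .TTTTT
  TTTTTT
  TTTTTT
Step 2: 6 trees catch fire, 4 burn out
  F.FTTT
  ...FTT
  F.F.TT
  .FTTTT
  TTTTTT
  TTTTTT
Step 3: 4 trees catch fire, 6 burn out
  ...FTT
  ....FT
  ....TT
  ..FTTT
  TFTTTT
  TTTTTT
Step 4: 7 trees catch fire, 4 burn out
  ....FT
  .....F
  ....FT
  ...FTT
  F.FTTT
  TFTTTT
Step 5: 6 trees catch fire, 7 burn out
  .....F
  ......
  .....F
  ....FT
  ...FTT
  F.FTTT
Step 6: 3 trees catch fire, 6 burn out
  ......
  ......
  ......
  .....F
  ....FT
  ...FTT

......
......
......
.....F
....FT
...FTT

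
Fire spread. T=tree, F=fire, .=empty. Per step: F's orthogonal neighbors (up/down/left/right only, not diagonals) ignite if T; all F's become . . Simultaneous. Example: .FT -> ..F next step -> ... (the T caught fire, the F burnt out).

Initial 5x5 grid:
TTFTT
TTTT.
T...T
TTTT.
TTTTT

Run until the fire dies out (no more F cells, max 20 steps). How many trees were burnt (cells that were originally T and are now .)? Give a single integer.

Answer: 18

Derivation:
Step 1: +3 fires, +1 burnt (F count now 3)
Step 2: +4 fires, +3 burnt (F count now 4)
Step 3: +1 fires, +4 burnt (F count now 1)
Step 4: +1 fires, +1 burnt (F count now 1)
Step 5: +1 fires, +1 burnt (F count now 1)
Step 6: +2 fires, +1 burnt (F count now 2)
Step 7: +2 fires, +2 burnt (F count now 2)
Step 8: +2 fires, +2 burnt (F count now 2)
Step 9: +1 fires, +2 burnt (F count now 1)
Step 10: +1 fires, +1 burnt (F count now 1)
Step 11: +0 fires, +1 burnt (F count now 0)
Fire out after step 11
Initially T: 19, now '.': 24
Total burnt (originally-T cells now '.'): 18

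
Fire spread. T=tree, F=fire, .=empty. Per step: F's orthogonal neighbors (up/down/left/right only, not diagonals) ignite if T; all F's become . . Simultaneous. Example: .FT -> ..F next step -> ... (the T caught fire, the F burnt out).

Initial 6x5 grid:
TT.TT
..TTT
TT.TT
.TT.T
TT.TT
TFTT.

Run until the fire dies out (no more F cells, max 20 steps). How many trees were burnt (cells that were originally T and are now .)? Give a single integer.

Answer: 19

Derivation:
Step 1: +3 fires, +1 burnt (F count now 3)
Step 2: +3 fires, +3 burnt (F count now 3)
Step 3: +3 fires, +3 burnt (F count now 3)
Step 4: +2 fires, +3 burnt (F count now 2)
Step 5: +1 fires, +2 burnt (F count now 1)
Step 6: +1 fires, +1 burnt (F count now 1)
Step 7: +2 fires, +1 burnt (F count now 2)
Step 8: +2 fires, +2 burnt (F count now 2)
Step 9: +2 fires, +2 burnt (F count now 2)
Step 10: +0 fires, +2 burnt (F count now 0)
Fire out after step 10
Initially T: 21, now '.': 28
Total burnt (originally-T cells now '.'): 19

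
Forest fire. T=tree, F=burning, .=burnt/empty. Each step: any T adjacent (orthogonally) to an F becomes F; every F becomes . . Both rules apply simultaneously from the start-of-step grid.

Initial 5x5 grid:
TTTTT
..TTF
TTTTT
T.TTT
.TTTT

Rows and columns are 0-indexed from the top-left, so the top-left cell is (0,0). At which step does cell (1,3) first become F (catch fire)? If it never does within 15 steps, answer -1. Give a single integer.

Step 1: cell (1,3)='F' (+3 fires, +1 burnt)
  -> target ignites at step 1
Step 2: cell (1,3)='.' (+4 fires, +3 burnt)
Step 3: cell (1,3)='.' (+4 fires, +4 burnt)
Step 4: cell (1,3)='.' (+4 fires, +4 burnt)
Step 5: cell (1,3)='.' (+3 fires, +4 burnt)
Step 6: cell (1,3)='.' (+2 fires, +3 burnt)
Step 7: cell (1,3)='.' (+0 fires, +2 burnt)
  fire out at step 7

1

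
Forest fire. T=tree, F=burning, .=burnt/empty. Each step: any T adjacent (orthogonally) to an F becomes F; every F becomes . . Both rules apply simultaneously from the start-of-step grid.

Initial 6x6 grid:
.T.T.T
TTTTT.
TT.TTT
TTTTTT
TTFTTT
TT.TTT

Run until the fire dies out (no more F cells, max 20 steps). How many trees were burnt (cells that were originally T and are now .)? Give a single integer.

Step 1: +3 fires, +1 burnt (F count now 3)
Step 2: +6 fires, +3 burnt (F count now 6)
Step 3: +7 fires, +6 burnt (F count now 7)
Step 4: +6 fires, +7 burnt (F count now 6)
Step 5: +6 fires, +6 burnt (F count now 6)
Step 6: +0 fires, +6 burnt (F count now 0)
Fire out after step 6
Initially T: 29, now '.': 35
Total burnt (originally-T cells now '.'): 28

Answer: 28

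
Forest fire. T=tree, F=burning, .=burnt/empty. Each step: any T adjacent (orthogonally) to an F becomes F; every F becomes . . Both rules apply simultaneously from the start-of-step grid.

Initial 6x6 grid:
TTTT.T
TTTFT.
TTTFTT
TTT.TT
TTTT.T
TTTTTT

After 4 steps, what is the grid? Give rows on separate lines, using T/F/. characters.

Step 1: 5 trees catch fire, 2 burn out
  TTTF.T
  TTF.F.
  TTF.FT
  TTT.TT
  TTTT.T
  TTTTTT
Step 2: 6 trees catch fire, 5 burn out
  TTF..T
  TF....
  TF...F
  TTF.FT
  TTTT.T
  TTTTTT
Step 3: 6 trees catch fire, 6 burn out
  TF...T
  F.....
  F.....
  TF...F
  TTFT.T
  TTTTTT
Step 4: 6 trees catch fire, 6 burn out
  F....T
  ......
  ......
  F.....
  TF.F.F
  TTFTTT

F....T
......
......
F.....
TF.F.F
TTFTTT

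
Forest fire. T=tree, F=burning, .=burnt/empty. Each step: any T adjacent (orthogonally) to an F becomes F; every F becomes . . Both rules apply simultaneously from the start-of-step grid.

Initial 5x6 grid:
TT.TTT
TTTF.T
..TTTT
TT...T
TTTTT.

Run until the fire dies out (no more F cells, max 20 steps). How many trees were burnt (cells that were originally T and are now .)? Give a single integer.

Answer: 14

Derivation:
Step 1: +3 fires, +1 burnt (F count now 3)
Step 2: +4 fires, +3 burnt (F count now 4)
Step 3: +4 fires, +4 burnt (F count now 4)
Step 4: +3 fires, +4 burnt (F count now 3)
Step 5: +0 fires, +3 burnt (F count now 0)
Fire out after step 5
Initially T: 21, now '.': 23
Total burnt (originally-T cells now '.'): 14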